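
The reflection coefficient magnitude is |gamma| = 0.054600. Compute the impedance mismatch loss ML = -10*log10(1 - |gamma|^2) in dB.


ML = -10 * log10(1 - 0.054600^2) = -10 * log10(0.99701884) = 0.01297 dB

0.01297 dB


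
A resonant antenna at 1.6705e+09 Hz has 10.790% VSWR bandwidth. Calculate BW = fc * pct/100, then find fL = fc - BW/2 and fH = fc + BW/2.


BW = 1.6705e+09 * 10.790/100 = 1.802470e+08 Hz
fL = 1.6705e+09 - 1.802470e+08/2 = 1.580e+09 Hz
fH = 1.6705e+09 + 1.802470e+08/2 = 1.761e+09 Hz

BW=1.802e+08 Hz, fL=1.580e+09 Hz, fH=1.761e+09 Hz


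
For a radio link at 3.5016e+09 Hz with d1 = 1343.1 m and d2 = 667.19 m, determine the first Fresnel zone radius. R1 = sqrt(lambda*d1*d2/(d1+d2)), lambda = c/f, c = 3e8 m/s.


lambda = c / f = 3.0000e+08 / 3.5016e+09 = 0.08567512 m
R1 = sqrt(0.08567512 * 1343.1 * 667.19 / (1343.1 + 667.19)) = 6.180 m

6.180 m


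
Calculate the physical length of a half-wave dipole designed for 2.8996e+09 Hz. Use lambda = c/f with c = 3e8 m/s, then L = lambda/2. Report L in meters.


lambda = c / f = 3.0000e+08 / 2.8996e+09 = 0.1034625 m
L = lambda / 2 = 0.1034625 / 2 = 0.05173 m

0.05173 m


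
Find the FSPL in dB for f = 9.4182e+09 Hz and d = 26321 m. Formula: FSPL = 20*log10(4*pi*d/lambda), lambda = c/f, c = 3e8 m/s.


lambda = c / f = 3.0000e+08 / 9.4182e+09 = 0.03185322 m
FSPL = 20 * log10(4*pi*26321/0.03185322) = 140.3 dB

140.3 dB


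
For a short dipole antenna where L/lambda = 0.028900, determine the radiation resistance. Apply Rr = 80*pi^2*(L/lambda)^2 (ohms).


Rr = 80 * pi^2 * (0.028900)^2 = 80 * 9.869604 * 8.352100e-04 = 0.6595 ohm

0.6595 ohm


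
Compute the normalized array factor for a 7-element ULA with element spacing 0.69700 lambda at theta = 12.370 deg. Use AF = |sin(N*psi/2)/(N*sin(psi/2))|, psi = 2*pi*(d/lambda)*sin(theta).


psi = 2*pi*0.69700*sin(12.370 deg) = 0.9381680 rad
AF = |sin(7*0.9381680/2) / (7*sin(0.9381680/2))| = 0.04472

0.04472


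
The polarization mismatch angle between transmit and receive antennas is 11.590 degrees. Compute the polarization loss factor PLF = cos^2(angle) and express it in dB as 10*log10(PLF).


PLF_linear = cos^2(11.590 deg) = 0.9596364
PLF_dB = 10 * log10(0.9596364) = -0.1789 dB

-0.1789 dB


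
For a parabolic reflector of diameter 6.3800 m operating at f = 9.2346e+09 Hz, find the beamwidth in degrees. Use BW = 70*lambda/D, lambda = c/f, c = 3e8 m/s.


lambda = c / f = 3.0000e+08 / 9.2346e+09 = 0.03248652 m
BW = 70 * 0.03248652 / 6.3800 = 0.3564 deg

0.3564 deg


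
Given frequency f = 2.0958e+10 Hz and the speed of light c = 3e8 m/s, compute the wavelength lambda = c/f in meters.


lambda = c / f = 3.0000e+08 / 2.0958e+10 = 0.01431 m

0.01431 m


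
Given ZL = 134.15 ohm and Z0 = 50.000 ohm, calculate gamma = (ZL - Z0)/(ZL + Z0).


gamma = (134.15 - 50.000) / (134.15 + 50.000) = 0.4570

0.4570


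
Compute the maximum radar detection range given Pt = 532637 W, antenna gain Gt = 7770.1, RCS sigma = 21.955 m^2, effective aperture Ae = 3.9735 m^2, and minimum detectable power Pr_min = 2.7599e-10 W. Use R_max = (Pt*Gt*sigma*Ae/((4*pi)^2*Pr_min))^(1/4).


R^4 = 532637*7770.1*21.955*3.9735 / ((4*pi)^2 * 2.7599e-10) = 8.284218e+18
R_max = 8.284218e+18^0.25 = 53649 m

53649 m


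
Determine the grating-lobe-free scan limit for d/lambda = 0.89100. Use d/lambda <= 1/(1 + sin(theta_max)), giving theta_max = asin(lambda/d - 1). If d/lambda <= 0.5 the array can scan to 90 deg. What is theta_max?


lambda/d - 1 = 1/0.89100 - 1 = 0.1223345
theta_max = asin(0.1223345) = 7.027 deg

7.027 deg


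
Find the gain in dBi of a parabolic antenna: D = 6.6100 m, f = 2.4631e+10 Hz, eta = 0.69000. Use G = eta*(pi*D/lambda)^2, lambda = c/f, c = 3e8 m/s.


lambda = c / f = 3.0000e+08 / 2.4631e+10 = 0.01217977 m
G_linear = 0.69000 * (pi * 6.6100 / 0.01217977)^2 = 2.005735e+06
G_dBi = 10 * log10(2.005735e+06) = 63.02 dBi

63.02 dBi


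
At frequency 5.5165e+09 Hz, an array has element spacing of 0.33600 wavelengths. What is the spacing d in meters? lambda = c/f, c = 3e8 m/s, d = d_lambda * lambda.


lambda = c / f = 3.0000e+08 / 5.5165e+09 = 0.05438231 m
d = 0.33600 * 0.05438231 = 0.01827 m

0.01827 m


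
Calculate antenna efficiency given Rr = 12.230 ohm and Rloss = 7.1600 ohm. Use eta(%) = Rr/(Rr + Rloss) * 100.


eta = 12.230 / (12.230 + 7.1600) * 100 = 63.07%

63.07%


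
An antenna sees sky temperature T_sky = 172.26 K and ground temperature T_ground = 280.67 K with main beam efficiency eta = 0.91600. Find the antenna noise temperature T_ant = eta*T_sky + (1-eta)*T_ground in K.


T_ant = 0.91600 * 172.26 + (1 - 0.91600) * 280.67 = 181.4 K

181.4 K


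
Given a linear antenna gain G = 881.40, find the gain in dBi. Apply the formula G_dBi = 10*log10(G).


G_dBi = 10 * log10(881.40) = 29.45 dBi

29.45 dBi


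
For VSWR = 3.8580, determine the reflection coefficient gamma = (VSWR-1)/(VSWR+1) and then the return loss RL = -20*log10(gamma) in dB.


gamma = (3.8580 - 1) / (3.8580 + 1) = 0.5883079
RL = -20 * log10(0.5883079) = 4.608 dB

4.608 dB


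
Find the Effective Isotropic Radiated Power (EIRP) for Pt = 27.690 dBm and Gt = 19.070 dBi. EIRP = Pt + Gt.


EIRP = Pt + Gt = 27.690 + 19.070 = 46.76 dBm

46.76 dBm


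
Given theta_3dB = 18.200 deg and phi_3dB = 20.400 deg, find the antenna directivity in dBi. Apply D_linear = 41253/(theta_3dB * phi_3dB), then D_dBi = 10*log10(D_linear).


D_linear = 41253 / (18.200 * 20.400) = 111.1102
D_dBi = 10 * log10(111.1102) = 20.46 dBi

20.46 dBi


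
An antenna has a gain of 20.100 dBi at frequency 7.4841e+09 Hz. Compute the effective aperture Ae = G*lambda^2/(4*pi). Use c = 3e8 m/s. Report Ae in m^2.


lambda = c / f = 3.0000e+08 / 7.4841e+09 = 0.04008498 m
G_linear = 10^(20.100/10) = 102.3293
Ae = G_linear * lambda^2 / (4*pi) = 102.3293 * 0.04008498^2 / (4*pi) = 0.01308 m^2

0.01308 m^2


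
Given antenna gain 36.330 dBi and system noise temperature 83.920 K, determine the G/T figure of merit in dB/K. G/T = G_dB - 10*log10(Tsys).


G/T = 36.330 - 10*log10(83.920) = 36.330 - 19.23865 = 17.09 dB/K

17.09 dB/K


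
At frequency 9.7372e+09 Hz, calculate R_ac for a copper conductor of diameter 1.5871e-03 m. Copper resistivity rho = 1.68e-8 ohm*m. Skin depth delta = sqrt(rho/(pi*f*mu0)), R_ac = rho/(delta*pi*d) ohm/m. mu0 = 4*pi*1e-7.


delta = sqrt(1.68e-8 / (pi * 9.7372e+09 * 4*pi*1e-7)) = 6.610856e-07 m
R_ac = 1.68e-8 / (6.610856e-07 * pi * 1.5871e-03) = 5.097 ohm/m

5.097 ohm/m


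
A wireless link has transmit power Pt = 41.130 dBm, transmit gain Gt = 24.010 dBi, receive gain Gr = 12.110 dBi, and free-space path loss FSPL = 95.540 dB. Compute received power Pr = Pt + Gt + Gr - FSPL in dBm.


Pr = 41.130 + 24.010 + 12.110 - 95.540 = -18.29 dBm

-18.29 dBm


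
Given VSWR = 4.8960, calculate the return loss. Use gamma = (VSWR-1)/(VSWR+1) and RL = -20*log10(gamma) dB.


gamma = (4.8960 - 1) / (4.8960 + 1) = 0.6607870
RL = -20 * log10(0.6607870) = 3.599 dB

3.599 dB


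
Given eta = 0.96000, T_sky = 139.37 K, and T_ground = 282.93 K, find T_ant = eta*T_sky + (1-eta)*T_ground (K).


T_ant = 0.96000 * 139.37 + (1 - 0.96000) * 282.93 = 145.1 K

145.1 K


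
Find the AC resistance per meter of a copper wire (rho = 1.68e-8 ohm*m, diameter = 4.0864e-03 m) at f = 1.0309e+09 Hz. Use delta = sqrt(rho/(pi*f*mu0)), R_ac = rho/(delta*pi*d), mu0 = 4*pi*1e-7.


delta = sqrt(1.68e-8 / (pi * 1.0309e+09 * 4*pi*1e-7)) = 2.031732e-06 m
R_ac = 1.68e-8 / (2.031732e-06 * pi * 4.0864e-03) = 0.6441 ohm/m

0.6441 ohm/m


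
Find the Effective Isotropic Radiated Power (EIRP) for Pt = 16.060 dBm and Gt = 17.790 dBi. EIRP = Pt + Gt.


EIRP = Pt + Gt = 16.060 + 17.790 = 33.85 dBm

33.85 dBm


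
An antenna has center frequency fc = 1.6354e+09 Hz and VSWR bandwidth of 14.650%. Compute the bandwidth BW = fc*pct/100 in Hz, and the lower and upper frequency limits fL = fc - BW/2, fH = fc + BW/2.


BW = 1.6354e+09 * 14.650/100 = 2.395861e+08 Hz
fL = 1.6354e+09 - 2.395861e+08/2 = 1.516e+09 Hz
fH = 1.6354e+09 + 2.395861e+08/2 = 1.755e+09 Hz

BW=2.396e+08 Hz, fL=1.516e+09 Hz, fH=1.755e+09 Hz


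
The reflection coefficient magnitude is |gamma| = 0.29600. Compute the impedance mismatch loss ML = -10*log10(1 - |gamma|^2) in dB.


ML = -10 * log10(1 - 0.29600^2) = -10 * log10(0.912384) = 0.3982 dB

0.3982 dB


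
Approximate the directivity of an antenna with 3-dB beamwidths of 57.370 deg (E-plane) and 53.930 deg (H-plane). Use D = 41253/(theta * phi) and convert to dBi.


D_linear = 41253 / (57.370 * 53.930) = 13.33338
D_dBi = 10 * log10(13.33338) = 11.25 dBi

11.25 dBi


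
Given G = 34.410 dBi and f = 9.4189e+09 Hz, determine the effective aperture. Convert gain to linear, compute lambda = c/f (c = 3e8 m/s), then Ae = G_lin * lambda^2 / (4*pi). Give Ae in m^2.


lambda = c / f = 3.0000e+08 / 9.4189e+09 = 0.03185085 m
G_linear = 10^(34.410/10) = 2760.578
Ae = G_linear * lambda^2 / (4*pi) = 2760.578 * 0.03185085^2 / (4*pi) = 0.2229 m^2

0.2229 m^2


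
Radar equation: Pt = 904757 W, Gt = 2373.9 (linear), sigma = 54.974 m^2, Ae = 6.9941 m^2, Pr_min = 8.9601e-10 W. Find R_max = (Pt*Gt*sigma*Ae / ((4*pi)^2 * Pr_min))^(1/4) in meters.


R^4 = 904757*2373.9*54.974*6.9941 / ((4*pi)^2 * 8.9601e-10) = 5.836479e+18
R_max = 5.836479e+18^0.25 = 49152 m

49152 m


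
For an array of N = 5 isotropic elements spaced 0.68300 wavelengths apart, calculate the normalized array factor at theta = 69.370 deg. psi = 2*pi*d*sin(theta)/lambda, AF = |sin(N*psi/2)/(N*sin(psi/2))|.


psi = 2*pi*0.68300*sin(69.370 deg) = 4.016229 rad
AF = |sin(5*4.016229/2) / (5*sin(4.016229/2))| = 0.1275

0.1275


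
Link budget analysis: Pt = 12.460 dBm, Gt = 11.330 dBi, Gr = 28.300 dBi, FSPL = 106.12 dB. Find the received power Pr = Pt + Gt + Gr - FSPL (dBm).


Pr = 12.460 + 11.330 + 28.300 - 106.12 = -54.03 dBm

-54.03 dBm


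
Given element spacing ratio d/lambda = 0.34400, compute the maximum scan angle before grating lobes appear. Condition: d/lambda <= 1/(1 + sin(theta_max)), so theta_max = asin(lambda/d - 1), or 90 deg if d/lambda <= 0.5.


lambda/d - 1 = 1/0.34400 - 1 = 1.906977 >= 1
d/lambda <= 0.5, so the array can scan to endfire without grating lobes: theta_max = 90 deg

90 deg


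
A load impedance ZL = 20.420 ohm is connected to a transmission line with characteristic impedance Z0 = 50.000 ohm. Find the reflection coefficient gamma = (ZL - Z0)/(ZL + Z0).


gamma = (20.420 - 50.000) / (20.420 + 50.000) = -0.4201

-0.4201


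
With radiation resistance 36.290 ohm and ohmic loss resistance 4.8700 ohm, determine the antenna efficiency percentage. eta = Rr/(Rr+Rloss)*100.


eta = 36.290 / (36.290 + 4.8700) * 100 = 88.17%

88.17%


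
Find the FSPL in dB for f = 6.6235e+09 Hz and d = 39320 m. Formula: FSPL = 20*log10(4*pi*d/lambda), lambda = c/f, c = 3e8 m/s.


lambda = c / f = 3.0000e+08 / 6.6235e+09 = 0.04529327 m
FSPL = 20 * log10(4*pi*39320/0.04529327) = 140.8 dB

140.8 dB


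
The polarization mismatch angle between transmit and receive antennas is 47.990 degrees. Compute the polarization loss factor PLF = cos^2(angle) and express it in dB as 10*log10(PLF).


PLF_linear = cos^2(47.990 deg) = 0.4479093
PLF_dB = 10 * log10(0.4479093) = -3.488 dB

-3.488 dB


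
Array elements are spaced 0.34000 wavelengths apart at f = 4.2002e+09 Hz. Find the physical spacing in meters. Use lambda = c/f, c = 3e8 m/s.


lambda = c / f = 3.0000e+08 / 4.2002e+09 = 0.07142517 m
d = 0.34000 * 0.07142517 = 0.02428 m

0.02428 m


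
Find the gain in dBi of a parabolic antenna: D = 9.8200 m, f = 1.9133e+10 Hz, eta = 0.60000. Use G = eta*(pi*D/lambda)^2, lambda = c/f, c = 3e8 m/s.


lambda = c / f = 3.0000e+08 / 1.9133e+10 = 0.01567972 m
G_linear = 0.60000 * (pi * 9.8200 / 0.01567972)^2 = 2.322723e+06
G_dBi = 10 * log10(2.322723e+06) = 63.66 dBi

63.66 dBi


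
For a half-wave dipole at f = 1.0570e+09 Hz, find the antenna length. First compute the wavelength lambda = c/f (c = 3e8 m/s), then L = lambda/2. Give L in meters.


lambda = c / f = 3.0000e+08 / 1.0570e+09 = 0.2838221 m
L = lambda / 2 = 0.2838221 / 2 = 0.1419 m

0.1419 m


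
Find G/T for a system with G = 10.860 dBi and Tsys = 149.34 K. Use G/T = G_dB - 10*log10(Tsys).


G/T = 10.860 - 10*log10(149.34) = 10.860 - 21.74176 = -10.88 dB/K

-10.88 dB/K


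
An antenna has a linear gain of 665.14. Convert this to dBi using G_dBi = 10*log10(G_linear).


G_dBi = 10 * log10(665.14) = 28.23 dBi

28.23 dBi


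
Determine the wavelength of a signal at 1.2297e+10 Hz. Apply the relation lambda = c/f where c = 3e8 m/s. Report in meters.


lambda = c / f = 3.0000e+08 / 1.2297e+10 = 0.02440 m

0.02440 m


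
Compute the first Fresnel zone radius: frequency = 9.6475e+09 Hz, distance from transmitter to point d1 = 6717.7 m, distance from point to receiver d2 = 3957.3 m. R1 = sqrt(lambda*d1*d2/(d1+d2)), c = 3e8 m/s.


lambda = c / f = 3.0000e+08 / 9.6475e+09 = 0.03109614 m
R1 = sqrt(0.03109614 * 6717.7 * 3957.3 / (6717.7 + 3957.3)) = 8.800 m

8.800 m


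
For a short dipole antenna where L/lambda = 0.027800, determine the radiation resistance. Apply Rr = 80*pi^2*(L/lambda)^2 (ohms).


Rr = 80 * pi^2 * (0.027800)^2 = 80 * 9.869604 * 7.728400e-04 = 0.6102 ohm

0.6102 ohm


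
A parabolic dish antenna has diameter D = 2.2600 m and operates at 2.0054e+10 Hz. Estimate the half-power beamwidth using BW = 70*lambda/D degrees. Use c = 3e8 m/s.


lambda = c / f = 3.0000e+08 / 2.0054e+10 = 0.01495961 m
BW = 70 * 0.01495961 / 2.2600 = 0.4634 deg

0.4634 deg


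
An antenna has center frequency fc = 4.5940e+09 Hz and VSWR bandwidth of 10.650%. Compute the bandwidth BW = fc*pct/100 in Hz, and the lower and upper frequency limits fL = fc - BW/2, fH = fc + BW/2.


BW = 4.5940e+09 * 10.650/100 = 4.892610e+08 Hz
fL = 4.5940e+09 - 4.892610e+08/2 = 4.349e+09 Hz
fH = 4.5940e+09 + 4.892610e+08/2 = 4.839e+09 Hz

BW=4.893e+08 Hz, fL=4.349e+09 Hz, fH=4.839e+09 Hz


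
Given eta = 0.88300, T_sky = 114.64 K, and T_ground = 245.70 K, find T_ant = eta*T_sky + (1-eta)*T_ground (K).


T_ant = 0.88300 * 114.64 + (1 - 0.88300) * 245.70 = 130.0 K

130.0 K


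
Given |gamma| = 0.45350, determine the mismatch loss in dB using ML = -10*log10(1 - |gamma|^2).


ML = -10 * log10(1 - 0.45350^2) = -10 * log10(0.79433775) = 0.9999 dB

0.9999 dB


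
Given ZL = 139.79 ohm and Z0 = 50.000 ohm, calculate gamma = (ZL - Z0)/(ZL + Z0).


gamma = (139.79 - 50.000) / (139.79 + 50.000) = 0.4731

0.4731


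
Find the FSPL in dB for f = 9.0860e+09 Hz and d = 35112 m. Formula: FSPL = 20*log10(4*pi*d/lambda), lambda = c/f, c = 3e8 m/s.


lambda = c / f = 3.0000e+08 / 9.0860e+09 = 0.03301783 m
FSPL = 20 * log10(4*pi*35112/0.03301783) = 142.5 dB

142.5 dB


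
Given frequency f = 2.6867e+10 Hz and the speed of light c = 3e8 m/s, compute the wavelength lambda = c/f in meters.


lambda = c / f = 3.0000e+08 / 2.6867e+10 = 0.01117 m

0.01117 m


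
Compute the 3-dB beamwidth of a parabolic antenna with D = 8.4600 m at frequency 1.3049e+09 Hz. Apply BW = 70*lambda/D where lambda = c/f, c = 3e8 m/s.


lambda = c / f = 3.0000e+08 / 1.3049e+09 = 0.2299027 m
BW = 70 * 0.2299027 / 8.4600 = 1.902 deg

1.902 deg


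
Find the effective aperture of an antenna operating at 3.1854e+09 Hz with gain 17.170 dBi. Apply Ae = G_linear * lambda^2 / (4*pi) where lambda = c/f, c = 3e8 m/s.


lambda = c / f = 3.0000e+08 / 3.1854e+09 = 0.09417969 m
G_linear = 10^(17.170/10) = 52.11947
Ae = G_linear * lambda^2 / (4*pi) = 52.11947 * 0.09417969^2 / (4*pi) = 0.03679 m^2

0.03679 m^2


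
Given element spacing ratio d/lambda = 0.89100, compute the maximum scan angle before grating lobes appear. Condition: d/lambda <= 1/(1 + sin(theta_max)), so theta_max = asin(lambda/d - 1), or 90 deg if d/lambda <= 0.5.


lambda/d - 1 = 1/0.89100 - 1 = 0.1223345
theta_max = asin(0.1223345) = 7.027 deg

7.027 deg


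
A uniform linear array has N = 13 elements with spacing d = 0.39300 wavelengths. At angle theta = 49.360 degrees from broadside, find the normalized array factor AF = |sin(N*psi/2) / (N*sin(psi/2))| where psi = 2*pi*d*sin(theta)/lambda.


psi = 2*pi*0.39300*sin(49.360 deg) = 1.873740 rad
AF = |sin(13*1.873740/2) / (13*sin(1.873740/2))| = 0.03604

0.03604


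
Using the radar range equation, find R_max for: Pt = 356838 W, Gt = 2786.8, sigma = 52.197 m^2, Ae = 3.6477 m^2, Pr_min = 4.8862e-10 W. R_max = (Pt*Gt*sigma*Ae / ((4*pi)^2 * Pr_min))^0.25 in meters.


R^4 = 356838*2786.8*52.197*3.6477 / ((4*pi)^2 * 4.8862e-10) = 2.453865e+18
R_max = 2.453865e+18^0.25 = 39579 m

39579 m


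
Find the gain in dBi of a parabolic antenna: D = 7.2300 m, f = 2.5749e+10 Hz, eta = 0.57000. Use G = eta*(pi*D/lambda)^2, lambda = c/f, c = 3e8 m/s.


lambda = c / f = 3.0000e+08 / 2.5749e+10 = 0.01165094 m
G_linear = 0.57000 * (pi * 7.2300 / 0.01165094)^2 = 2.166353e+06
G_dBi = 10 * log10(2.166353e+06) = 63.36 dBi

63.36 dBi


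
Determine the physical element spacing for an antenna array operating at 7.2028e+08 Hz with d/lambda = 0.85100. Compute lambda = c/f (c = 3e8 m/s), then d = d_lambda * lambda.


lambda = c / f = 3.0000e+08 / 7.2028e+08 = 0.4165047 m
d = 0.85100 * 0.4165047 = 0.3544 m

0.3544 m


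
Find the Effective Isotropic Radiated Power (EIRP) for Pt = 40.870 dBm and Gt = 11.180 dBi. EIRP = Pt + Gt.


EIRP = Pt + Gt = 40.870 + 11.180 = 52.05 dBm

52.05 dBm


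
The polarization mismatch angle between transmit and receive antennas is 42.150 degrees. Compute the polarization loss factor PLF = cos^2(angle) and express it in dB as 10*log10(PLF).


PLF_linear = cos^2(42.150 deg) = 0.5496599
PLF_dB = 10 * log10(0.5496599) = -2.599 dB

-2.599 dB


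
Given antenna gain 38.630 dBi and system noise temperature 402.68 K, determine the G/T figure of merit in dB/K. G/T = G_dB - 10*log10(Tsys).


G/T = 38.630 - 10*log10(402.68) = 38.630 - 26.04960 = 12.58 dB/K

12.58 dB/K


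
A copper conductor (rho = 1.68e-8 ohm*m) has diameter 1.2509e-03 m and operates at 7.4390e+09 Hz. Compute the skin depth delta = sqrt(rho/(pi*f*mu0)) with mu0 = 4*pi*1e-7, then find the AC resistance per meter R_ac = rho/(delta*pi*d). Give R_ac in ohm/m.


delta = sqrt(1.68e-8 / (pi * 7.4390e+09 * 4*pi*1e-7)) = 7.563407e-07 m
R_ac = 1.68e-8 / (7.563407e-07 * pi * 1.2509e-03) = 5.652 ohm/m

5.652 ohm/m


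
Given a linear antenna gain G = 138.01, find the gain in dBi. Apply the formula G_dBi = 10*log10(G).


G_dBi = 10 * log10(138.01) = 21.40 dBi

21.40 dBi


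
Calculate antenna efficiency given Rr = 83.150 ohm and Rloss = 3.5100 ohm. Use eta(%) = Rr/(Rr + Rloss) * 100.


eta = 83.150 / (83.150 + 3.5100) * 100 = 95.95%

95.95%


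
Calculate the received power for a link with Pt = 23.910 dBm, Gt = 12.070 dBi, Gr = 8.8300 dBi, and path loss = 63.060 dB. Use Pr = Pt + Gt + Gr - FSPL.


Pr = 23.910 + 12.070 + 8.8300 - 63.060 = -18.25 dBm

-18.25 dBm


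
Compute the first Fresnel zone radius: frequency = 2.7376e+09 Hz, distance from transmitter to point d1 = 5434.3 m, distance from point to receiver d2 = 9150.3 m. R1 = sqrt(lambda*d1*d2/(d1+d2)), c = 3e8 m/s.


lambda = c / f = 3.0000e+08 / 2.7376e+09 = 0.1095850 m
R1 = sqrt(0.1095850 * 5434.3 * 9150.3 / (5434.3 + 9150.3)) = 19.33 m

19.33 m


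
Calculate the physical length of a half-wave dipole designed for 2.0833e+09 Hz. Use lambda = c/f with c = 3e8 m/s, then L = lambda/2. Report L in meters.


lambda = c / f = 3.0000e+08 / 2.0833e+09 = 0.1440023 m
L = lambda / 2 = 0.1440023 / 2 = 0.07200 m

0.07200 m


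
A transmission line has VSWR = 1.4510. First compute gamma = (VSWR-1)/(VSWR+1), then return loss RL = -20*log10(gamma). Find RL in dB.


gamma = (1.4510 - 1) / (1.4510 + 1) = 0.1840065
RL = -20 * log10(0.1840065) = 14.70 dB

14.70 dB


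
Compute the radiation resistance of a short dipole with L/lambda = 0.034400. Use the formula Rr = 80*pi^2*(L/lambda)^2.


Rr = 80 * pi^2 * (0.034400)^2 = 80 * 9.869604 * 1.183360e-03 = 0.9343 ohm

0.9343 ohm


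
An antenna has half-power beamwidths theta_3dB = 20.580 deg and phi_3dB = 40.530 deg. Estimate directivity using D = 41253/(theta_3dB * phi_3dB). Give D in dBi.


D_linear = 41253 / (20.580 * 40.530) = 49.45766
D_dBi = 10 * log10(49.45766) = 16.94 dBi

16.94 dBi


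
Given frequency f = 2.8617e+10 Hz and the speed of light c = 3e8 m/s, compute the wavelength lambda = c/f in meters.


lambda = c / f = 3.0000e+08 / 2.8617e+10 = 0.01048 m

0.01048 m


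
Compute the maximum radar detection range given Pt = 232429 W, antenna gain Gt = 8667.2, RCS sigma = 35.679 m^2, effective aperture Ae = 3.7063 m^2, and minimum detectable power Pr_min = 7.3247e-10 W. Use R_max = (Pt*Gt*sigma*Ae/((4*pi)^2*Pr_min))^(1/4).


R^4 = 232429*8667.2*35.679*3.7063 / ((4*pi)^2 * 7.3247e-10) = 2.303100e+18
R_max = 2.303100e+18^0.25 = 38956 m

38956 m


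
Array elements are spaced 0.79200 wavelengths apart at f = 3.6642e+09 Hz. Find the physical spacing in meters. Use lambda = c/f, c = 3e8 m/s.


lambda = c / f = 3.0000e+08 / 3.6642e+09 = 0.08187326 m
d = 0.79200 * 0.08187326 = 0.06484 m

0.06484 m


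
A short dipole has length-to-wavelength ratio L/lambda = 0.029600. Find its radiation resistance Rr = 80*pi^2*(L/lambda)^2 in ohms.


Rr = 80 * pi^2 * (0.029600)^2 = 80 * 9.869604 * 8.761600e-04 = 0.6918 ohm

0.6918 ohm


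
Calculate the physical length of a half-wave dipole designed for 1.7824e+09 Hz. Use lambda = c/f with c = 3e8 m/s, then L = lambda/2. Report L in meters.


lambda = c / f = 3.0000e+08 / 1.7824e+09 = 0.1683124 m
L = lambda / 2 = 0.1683124 / 2 = 0.08416 m

0.08416 m


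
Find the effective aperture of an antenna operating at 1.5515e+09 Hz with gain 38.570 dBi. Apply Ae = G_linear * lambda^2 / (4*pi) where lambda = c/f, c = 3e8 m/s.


lambda = c / f = 3.0000e+08 / 1.5515e+09 = 0.1933613 m
G_linear = 10^(38.570/10) = 7194.490
Ae = G_linear * lambda^2 / (4*pi) = 7194.490 * 0.1933613^2 / (4*pi) = 21.41 m^2

21.41 m^2


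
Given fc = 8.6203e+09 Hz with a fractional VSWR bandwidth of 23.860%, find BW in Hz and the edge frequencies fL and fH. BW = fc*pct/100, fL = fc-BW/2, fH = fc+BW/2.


BW = 8.6203e+09 * 23.860/100 = 2.056804e+09 Hz
fL = 8.6203e+09 - 2.056804e+09/2 = 7.592e+09 Hz
fH = 8.6203e+09 + 2.056804e+09/2 = 9.649e+09 Hz

BW=2.057e+09 Hz, fL=7.592e+09 Hz, fH=9.649e+09 Hz


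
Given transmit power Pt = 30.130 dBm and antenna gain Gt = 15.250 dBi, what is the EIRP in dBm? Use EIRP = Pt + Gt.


EIRP = Pt + Gt = 30.130 + 15.250 = 45.38 dBm

45.38 dBm


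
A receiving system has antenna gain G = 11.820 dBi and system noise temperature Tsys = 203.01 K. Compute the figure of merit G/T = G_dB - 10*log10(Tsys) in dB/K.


G/T = 11.820 - 10*log10(203.01) = 11.820 - 23.07517 = -11.26 dB/K

-11.26 dB/K


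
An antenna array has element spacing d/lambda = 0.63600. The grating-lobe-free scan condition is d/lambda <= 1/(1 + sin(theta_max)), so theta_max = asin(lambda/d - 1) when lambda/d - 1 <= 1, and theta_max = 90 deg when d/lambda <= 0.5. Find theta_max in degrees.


lambda/d - 1 = 1/0.63600 - 1 = 0.5723270
theta_max = asin(0.5723270) = 34.91 deg

34.91 deg


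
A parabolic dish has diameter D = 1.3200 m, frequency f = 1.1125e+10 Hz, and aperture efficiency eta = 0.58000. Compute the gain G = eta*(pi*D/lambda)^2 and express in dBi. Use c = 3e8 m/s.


lambda = c / f = 3.0000e+08 / 1.1125e+10 = 0.02696629 m
G_linear = 0.58000 * (pi * 1.3200 / 0.02696629)^2 = 13716.18
G_dBi = 10 * log10(13716.18) = 41.37 dBi

41.37 dBi


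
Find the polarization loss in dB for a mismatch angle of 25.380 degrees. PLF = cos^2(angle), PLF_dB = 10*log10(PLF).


PLF_linear = cos^2(25.380 deg) = 0.8162851
PLF_dB = 10 * log10(0.8162851) = -0.8816 dB

-0.8816 dB


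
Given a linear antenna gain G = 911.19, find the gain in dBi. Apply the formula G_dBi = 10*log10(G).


G_dBi = 10 * log10(911.19) = 29.60 dBi

29.60 dBi


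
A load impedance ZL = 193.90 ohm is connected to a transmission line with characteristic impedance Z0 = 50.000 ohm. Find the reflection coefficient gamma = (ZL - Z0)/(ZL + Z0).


gamma = (193.90 - 50.000) / (193.90 + 50.000) = 0.5900

0.5900


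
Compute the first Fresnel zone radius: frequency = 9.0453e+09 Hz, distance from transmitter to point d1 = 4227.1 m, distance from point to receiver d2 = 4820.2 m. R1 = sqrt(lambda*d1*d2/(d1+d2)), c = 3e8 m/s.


lambda = c / f = 3.0000e+08 / 9.0453e+09 = 0.03316640 m
R1 = sqrt(0.03316640 * 4227.1 * 4820.2 / (4227.1 + 4820.2)) = 8.643 m

8.643 m


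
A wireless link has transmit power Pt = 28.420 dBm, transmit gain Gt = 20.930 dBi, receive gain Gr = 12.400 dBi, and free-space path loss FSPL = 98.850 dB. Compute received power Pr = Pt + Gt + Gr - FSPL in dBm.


Pr = 28.420 + 20.930 + 12.400 - 98.850 = -37.10 dBm

-37.10 dBm


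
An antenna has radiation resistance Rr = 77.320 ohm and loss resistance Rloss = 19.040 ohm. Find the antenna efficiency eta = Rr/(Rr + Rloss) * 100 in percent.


eta = 77.320 / (77.320 + 19.040) * 100 = 80.24%

80.24%


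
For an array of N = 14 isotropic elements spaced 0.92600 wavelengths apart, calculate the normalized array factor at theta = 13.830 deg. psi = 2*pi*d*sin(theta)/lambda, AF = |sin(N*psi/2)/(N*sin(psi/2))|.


psi = 2*pi*0.92600*sin(13.830 deg) = 1.390801 rad
AF = |sin(14*1.390801/2) / (14*sin(1.390801/2))| = 0.03410

0.03410


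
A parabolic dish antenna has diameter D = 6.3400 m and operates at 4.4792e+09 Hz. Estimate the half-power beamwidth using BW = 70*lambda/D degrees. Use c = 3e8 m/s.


lambda = c / f = 3.0000e+08 / 4.4792e+09 = 0.06697625 m
BW = 70 * 0.06697625 / 6.3400 = 0.7395 deg

0.7395 deg


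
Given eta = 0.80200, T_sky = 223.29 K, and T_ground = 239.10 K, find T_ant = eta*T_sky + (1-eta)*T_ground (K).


T_ant = 0.80200 * 223.29 + (1 - 0.80200) * 239.10 = 226.4 K

226.4 K


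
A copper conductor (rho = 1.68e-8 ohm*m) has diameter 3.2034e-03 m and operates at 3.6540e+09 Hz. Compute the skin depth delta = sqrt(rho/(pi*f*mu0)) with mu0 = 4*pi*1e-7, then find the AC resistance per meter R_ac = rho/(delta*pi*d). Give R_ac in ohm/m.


delta = sqrt(1.68e-8 / (pi * 3.6540e+09 * 4*pi*1e-7)) = 1.079172e-06 m
R_ac = 1.68e-8 / (1.079172e-06 * pi * 3.2034e-03) = 1.547 ohm/m

1.547 ohm/m


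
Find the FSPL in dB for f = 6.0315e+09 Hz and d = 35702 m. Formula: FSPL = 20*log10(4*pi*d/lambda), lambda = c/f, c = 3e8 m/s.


lambda = c / f = 3.0000e+08 / 6.0315e+09 = 0.04973887 m
FSPL = 20 * log10(4*pi*35702/0.04973887) = 139.1 dB

139.1 dB


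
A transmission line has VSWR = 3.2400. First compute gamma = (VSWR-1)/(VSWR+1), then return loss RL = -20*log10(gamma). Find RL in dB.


gamma = (3.2400 - 1) / (3.2400 + 1) = 0.5283019
RL = -20 * log10(0.5283019) = 5.542 dB

5.542 dB


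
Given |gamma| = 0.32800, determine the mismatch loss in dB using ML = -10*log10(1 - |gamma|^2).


ML = -10 * log10(1 - 0.32800^2) = -10 * log10(0.892416) = 0.4943 dB

0.4943 dB


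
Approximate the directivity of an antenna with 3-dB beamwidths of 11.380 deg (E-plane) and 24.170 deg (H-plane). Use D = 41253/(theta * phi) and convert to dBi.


D_linear = 41253 / (11.380 * 24.170) = 149.9811
D_dBi = 10 * log10(149.9811) = 21.76 dBi

21.76 dBi


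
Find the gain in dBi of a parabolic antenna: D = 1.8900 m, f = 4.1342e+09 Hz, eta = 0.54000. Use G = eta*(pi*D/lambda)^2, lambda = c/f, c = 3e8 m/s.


lambda = c / f = 3.0000e+08 / 4.1342e+09 = 0.07256543 m
G_linear = 0.54000 * (pi * 1.8900 / 0.07256543)^2 = 3615.410
G_dBi = 10 * log10(3615.410) = 35.58 dBi

35.58 dBi


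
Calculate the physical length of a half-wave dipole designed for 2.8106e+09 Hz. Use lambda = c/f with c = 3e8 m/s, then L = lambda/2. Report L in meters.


lambda = c / f = 3.0000e+08 / 2.8106e+09 = 0.1067388 m
L = lambda / 2 = 0.1067388 / 2 = 0.05337 m

0.05337 m


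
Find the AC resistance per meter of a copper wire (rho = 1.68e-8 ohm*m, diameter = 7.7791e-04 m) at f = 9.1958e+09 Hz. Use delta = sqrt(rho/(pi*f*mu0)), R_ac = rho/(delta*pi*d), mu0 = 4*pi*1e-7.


delta = sqrt(1.68e-8 / (pi * 9.1958e+09 * 4*pi*1e-7)) = 6.802680e-07 m
R_ac = 1.68e-8 / (6.802680e-07 * pi * 7.7791e-04) = 10.11 ohm/m

10.11 ohm/m


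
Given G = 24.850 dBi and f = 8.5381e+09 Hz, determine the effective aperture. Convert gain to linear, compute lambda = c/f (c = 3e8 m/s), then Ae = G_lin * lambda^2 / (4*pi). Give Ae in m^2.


lambda = c / f = 3.0000e+08 / 8.5381e+09 = 0.03513662 m
G_linear = 10^(24.850/10) = 305.4921
Ae = G_linear * lambda^2 / (4*pi) = 305.4921 * 0.03513662^2 / (4*pi) = 0.03001 m^2

0.03001 m^2


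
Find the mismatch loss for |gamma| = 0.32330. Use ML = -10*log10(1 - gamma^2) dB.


ML = -10 * log10(1 - 0.32330^2) = -10 * log10(0.89547711) = 0.4795 dB

0.4795 dB


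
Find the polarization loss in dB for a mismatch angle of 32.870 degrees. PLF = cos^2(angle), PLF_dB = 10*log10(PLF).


PLF_linear = cos^2(32.870 deg) = 0.7054390
PLF_dB = 10 * log10(0.7054390) = -1.515 dB

-1.515 dB


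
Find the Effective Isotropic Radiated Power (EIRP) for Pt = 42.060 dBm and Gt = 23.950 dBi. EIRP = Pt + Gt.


EIRP = Pt + Gt = 42.060 + 23.950 = 66.01 dBm

66.01 dBm


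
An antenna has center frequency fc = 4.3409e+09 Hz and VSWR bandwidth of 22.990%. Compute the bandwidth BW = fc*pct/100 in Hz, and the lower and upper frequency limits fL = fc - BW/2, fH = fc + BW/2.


BW = 4.3409e+09 * 22.990/100 = 9.979729e+08 Hz
fL = 4.3409e+09 - 9.979729e+08/2 = 3.842e+09 Hz
fH = 4.3409e+09 + 9.979729e+08/2 = 4.840e+09 Hz

BW=9.980e+08 Hz, fL=3.842e+09 Hz, fH=4.840e+09 Hz


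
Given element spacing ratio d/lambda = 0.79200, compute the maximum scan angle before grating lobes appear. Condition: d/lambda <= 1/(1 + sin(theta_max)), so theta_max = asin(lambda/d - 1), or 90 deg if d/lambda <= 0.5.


lambda/d - 1 = 1/0.79200 - 1 = 0.2626263
theta_max = asin(0.2626263) = 15.23 deg

15.23 deg


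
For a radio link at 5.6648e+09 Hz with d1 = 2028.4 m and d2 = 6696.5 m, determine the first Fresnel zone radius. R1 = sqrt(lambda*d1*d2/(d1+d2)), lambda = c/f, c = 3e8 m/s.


lambda = c / f = 3.0000e+08 / 5.6648e+09 = 0.05295862 m
R1 = sqrt(0.05295862 * 2028.4 * 6696.5 / (2028.4 + 6696.5)) = 9.080 m

9.080 m


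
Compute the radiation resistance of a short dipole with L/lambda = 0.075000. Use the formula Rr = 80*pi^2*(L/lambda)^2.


Rr = 80 * pi^2 * (0.075000)^2 = 80 * 9.869604 * 5.625000e-03 = 4.441 ohm

4.441 ohm


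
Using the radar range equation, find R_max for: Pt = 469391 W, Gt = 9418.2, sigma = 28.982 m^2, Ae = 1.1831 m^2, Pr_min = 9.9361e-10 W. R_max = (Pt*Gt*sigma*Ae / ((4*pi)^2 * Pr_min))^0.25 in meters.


R^4 = 469391*9418.2*28.982*1.1831 / ((4*pi)^2 * 9.9361e-10) = 9.660882e+17
R_max = 9.660882e+17^0.25 = 31351 m

31351 m


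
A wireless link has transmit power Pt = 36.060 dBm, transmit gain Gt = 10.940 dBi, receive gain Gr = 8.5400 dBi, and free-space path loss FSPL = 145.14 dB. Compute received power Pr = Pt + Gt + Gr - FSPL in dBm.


Pr = 36.060 + 10.940 + 8.5400 - 145.14 = -89.60 dBm

-89.60 dBm


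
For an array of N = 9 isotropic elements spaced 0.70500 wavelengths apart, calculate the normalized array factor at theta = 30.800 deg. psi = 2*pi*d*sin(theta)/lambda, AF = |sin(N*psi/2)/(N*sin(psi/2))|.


psi = 2*pi*0.70500*sin(30.800 deg) = 2.268168 rad
AF = |sin(9*2.268168/2) / (9*sin(2.268168/2))| = 0.08641

0.08641


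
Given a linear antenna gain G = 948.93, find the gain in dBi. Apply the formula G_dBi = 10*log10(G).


G_dBi = 10 * log10(948.93) = 29.77 dBi

29.77 dBi


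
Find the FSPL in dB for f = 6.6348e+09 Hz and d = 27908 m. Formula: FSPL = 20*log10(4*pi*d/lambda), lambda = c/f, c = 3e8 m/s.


lambda = c / f = 3.0000e+08 / 6.6348e+09 = 0.04521613 m
FSPL = 20 * log10(4*pi*27908/0.04521613) = 137.8 dB

137.8 dB


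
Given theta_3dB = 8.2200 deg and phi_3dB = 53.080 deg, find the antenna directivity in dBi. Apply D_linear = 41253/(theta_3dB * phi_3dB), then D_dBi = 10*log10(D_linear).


D_linear = 41253 / (8.2200 * 53.080) = 94.54810
D_dBi = 10 * log10(94.54810) = 19.76 dBi

19.76 dBi


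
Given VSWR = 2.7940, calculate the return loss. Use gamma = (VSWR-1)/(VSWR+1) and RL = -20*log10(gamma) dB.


gamma = (2.7940 - 1) / (2.7940 + 1) = 0.4728519
RL = -20 * log10(0.4728519) = 6.505 dB

6.505 dB


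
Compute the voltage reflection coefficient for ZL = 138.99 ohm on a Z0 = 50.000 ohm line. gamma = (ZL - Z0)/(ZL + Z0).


gamma = (138.99 - 50.000) / (138.99 + 50.000) = 0.4709

0.4709


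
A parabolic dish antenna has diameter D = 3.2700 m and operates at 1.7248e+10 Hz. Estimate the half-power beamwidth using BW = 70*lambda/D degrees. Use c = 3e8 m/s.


lambda = c / f = 3.0000e+08 / 1.7248e+10 = 0.01739332 m
BW = 70 * 0.01739332 / 3.2700 = 0.3723 deg

0.3723 deg


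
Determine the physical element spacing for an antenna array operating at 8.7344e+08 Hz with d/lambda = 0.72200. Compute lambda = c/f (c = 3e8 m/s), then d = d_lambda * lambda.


lambda = c / f = 3.0000e+08 / 8.7344e+08 = 0.3434695 m
d = 0.72200 * 0.3434695 = 0.2480 m

0.2480 m


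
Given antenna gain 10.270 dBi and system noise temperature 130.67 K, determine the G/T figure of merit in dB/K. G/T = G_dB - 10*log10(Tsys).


G/T = 10.270 - 10*log10(130.67) = 10.270 - 21.16176 = -10.89 dB/K

-10.89 dB/K


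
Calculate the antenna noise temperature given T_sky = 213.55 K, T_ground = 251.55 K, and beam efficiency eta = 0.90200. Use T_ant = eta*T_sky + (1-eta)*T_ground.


T_ant = 0.90200 * 213.55 + (1 - 0.90200) * 251.55 = 217.3 K

217.3 K


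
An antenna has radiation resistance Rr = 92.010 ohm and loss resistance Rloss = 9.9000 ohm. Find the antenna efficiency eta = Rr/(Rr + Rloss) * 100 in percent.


eta = 92.010 / (92.010 + 9.9000) * 100 = 90.29%

90.29%


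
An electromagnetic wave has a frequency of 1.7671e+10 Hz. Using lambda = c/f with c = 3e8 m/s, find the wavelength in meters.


lambda = c / f = 3.0000e+08 / 1.7671e+10 = 0.01698 m

0.01698 m


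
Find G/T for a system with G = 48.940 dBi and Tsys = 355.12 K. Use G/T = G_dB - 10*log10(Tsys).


G/T = 48.940 - 10*log10(355.12) = 48.940 - 25.50375 = 23.44 dB/K

23.44 dB/K


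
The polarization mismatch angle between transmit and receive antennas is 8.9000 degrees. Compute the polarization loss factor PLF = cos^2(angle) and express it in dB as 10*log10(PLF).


PLF_linear = cos^2(8.9000 deg) = 0.9760647
PLF_dB = 10 * log10(0.9760647) = -0.1052 dB

-0.1052 dB


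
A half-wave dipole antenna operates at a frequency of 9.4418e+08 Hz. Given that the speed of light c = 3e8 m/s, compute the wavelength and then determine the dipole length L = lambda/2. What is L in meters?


lambda = c / f = 3.0000e+08 / 9.4418e+08 = 0.3177360 m
L = lambda / 2 = 0.3177360 / 2 = 0.1589 m

0.1589 m


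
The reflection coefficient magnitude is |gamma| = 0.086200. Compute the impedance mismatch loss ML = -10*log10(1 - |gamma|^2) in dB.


ML = -10 * log10(1 - 0.086200^2) = -10 * log10(0.99256956) = 0.03239 dB

0.03239 dB


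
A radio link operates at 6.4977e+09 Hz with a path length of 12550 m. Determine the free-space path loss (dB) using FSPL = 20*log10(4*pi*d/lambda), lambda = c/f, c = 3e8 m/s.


lambda = c / f = 3.0000e+08 / 6.4977e+09 = 0.04617018 m
FSPL = 20 * log10(4*pi*12550/0.04617018) = 130.7 dB

130.7 dB


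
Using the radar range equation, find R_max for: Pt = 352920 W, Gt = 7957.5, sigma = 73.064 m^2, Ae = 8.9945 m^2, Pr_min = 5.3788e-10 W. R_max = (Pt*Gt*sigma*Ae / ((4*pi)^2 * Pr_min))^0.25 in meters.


R^4 = 352920*7957.5*73.064*8.9945 / ((4*pi)^2 * 5.3788e-10) = 2.172843e+19
R_max = 2.172843e+19^0.25 = 68274 m

68274 m


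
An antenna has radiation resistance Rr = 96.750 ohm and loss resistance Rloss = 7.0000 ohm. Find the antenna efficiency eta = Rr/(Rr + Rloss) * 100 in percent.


eta = 96.750 / (96.750 + 7.0000) * 100 = 93.25%

93.25%


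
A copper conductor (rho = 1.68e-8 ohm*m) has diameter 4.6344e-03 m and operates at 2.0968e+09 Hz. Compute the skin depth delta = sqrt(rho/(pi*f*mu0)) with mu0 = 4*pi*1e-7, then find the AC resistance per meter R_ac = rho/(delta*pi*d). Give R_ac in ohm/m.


delta = sqrt(1.68e-8 / (pi * 2.0968e+09 * 4*pi*1e-7)) = 1.424611e-06 m
R_ac = 1.68e-8 / (1.424611e-06 * pi * 4.6344e-03) = 0.8100 ohm/m

0.8100 ohm/m


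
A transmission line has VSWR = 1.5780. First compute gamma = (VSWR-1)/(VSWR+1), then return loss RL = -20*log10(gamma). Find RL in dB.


gamma = (1.5780 - 1) / (1.5780 + 1) = 0.2242048
RL = -20 * log10(0.2242048) = 12.99 dB

12.99 dB


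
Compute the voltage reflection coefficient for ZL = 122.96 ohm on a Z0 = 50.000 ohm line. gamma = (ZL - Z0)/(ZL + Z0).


gamma = (122.96 - 50.000) / (122.96 + 50.000) = 0.4218

0.4218


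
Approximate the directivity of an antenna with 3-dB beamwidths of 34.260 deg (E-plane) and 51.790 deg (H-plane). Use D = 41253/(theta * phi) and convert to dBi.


D_linear = 41253 / (34.260 * 51.790) = 23.24996
D_dBi = 10 * log10(23.24996) = 13.66 dBi

13.66 dBi


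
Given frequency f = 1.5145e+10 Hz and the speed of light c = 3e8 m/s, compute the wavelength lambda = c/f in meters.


lambda = c / f = 3.0000e+08 / 1.5145e+10 = 0.01981 m

0.01981 m


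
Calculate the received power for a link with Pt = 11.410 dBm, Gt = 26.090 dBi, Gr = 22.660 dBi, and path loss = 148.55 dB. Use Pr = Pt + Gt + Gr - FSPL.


Pr = 11.410 + 26.090 + 22.660 - 148.55 = -88.39 dBm

-88.39 dBm


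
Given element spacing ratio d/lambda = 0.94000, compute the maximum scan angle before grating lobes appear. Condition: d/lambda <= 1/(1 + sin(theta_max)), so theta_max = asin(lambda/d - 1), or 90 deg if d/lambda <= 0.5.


lambda/d - 1 = 1/0.94000 - 1 = 0.06382979
theta_max = asin(0.06382979) = 3.660 deg

3.660 deg


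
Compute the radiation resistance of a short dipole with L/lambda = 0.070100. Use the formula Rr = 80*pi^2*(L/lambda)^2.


Rr = 80 * pi^2 * (0.070100)^2 = 80 * 9.869604 * 4.914010e-03 = 3.880 ohm

3.880 ohm


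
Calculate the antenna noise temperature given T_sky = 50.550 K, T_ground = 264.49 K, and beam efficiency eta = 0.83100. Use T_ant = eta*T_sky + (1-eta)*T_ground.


T_ant = 0.83100 * 50.550 + (1 - 0.83100) * 264.49 = 86.71 K

86.71 K


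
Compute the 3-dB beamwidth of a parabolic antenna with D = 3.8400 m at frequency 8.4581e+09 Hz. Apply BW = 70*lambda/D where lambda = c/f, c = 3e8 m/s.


lambda = c / f = 3.0000e+08 / 8.4581e+09 = 0.03546896 m
BW = 70 * 0.03546896 / 3.8400 = 0.6466 deg

0.6466 deg


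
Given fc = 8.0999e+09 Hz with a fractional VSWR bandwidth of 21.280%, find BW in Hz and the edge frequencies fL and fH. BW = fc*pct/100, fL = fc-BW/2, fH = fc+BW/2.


BW = 8.0999e+09 * 21.280/100 = 1.723659e+09 Hz
fL = 8.0999e+09 - 1.723659e+09/2 = 7.238e+09 Hz
fH = 8.0999e+09 + 1.723659e+09/2 = 8.962e+09 Hz

BW=1.724e+09 Hz, fL=7.238e+09 Hz, fH=8.962e+09 Hz


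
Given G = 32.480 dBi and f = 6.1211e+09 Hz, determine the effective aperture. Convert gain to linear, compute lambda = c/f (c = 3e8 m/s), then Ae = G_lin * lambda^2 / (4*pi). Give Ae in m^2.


lambda = c / f = 3.0000e+08 / 6.1211e+09 = 0.04901080 m
G_linear = 10^(32.480/10) = 1770.109
Ae = G_linear * lambda^2 / (4*pi) = 1770.109 * 0.04901080^2 / (4*pi) = 0.3384 m^2

0.3384 m^2


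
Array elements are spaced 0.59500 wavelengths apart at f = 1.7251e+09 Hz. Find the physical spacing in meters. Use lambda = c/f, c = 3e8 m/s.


lambda = c / f = 3.0000e+08 / 1.7251e+09 = 0.1739030 m
d = 0.59500 * 0.1739030 = 0.1035 m

0.1035 m


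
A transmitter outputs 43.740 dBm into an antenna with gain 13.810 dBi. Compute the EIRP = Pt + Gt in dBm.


EIRP = Pt + Gt = 43.740 + 13.810 = 57.55 dBm

57.55 dBm


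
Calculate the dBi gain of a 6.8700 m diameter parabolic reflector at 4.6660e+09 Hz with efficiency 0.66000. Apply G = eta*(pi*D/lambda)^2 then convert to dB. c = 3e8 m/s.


lambda = c / f = 3.0000e+08 / 4.6660e+09 = 0.06429490 m
G_linear = 0.66000 * (pi * 6.8700 / 0.06429490)^2 = 74371.08
G_dBi = 10 * log10(74371.08) = 48.71 dBi

48.71 dBi
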